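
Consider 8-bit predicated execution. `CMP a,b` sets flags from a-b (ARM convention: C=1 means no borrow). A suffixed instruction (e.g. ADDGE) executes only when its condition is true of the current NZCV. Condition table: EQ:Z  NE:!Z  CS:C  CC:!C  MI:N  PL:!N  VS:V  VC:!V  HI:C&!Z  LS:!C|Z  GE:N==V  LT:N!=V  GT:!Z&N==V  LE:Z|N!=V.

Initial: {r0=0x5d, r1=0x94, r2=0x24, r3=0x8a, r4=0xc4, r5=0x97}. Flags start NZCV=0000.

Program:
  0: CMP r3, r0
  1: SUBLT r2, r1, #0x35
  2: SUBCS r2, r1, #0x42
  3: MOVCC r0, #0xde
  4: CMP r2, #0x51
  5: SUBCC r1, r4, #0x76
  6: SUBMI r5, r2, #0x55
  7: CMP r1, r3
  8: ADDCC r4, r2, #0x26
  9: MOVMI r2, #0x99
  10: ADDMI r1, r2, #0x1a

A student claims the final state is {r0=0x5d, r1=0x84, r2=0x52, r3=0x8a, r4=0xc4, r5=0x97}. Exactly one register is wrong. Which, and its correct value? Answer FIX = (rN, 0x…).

0: ✓ CMP  NZCV=0011
1: ✓ SUBLT  r2←0x5f
2: ✓ SUBCS  r2←0x52
3: · MOVCC
4: ✓ CMP  NZCV=0010
5: · SUBCC
6: · SUBMI
7: ✓ CMP  NZCV=0010
8: · ADDCC
9: · MOVMI
10: · ADDMI

FIX = (r1, 0x94)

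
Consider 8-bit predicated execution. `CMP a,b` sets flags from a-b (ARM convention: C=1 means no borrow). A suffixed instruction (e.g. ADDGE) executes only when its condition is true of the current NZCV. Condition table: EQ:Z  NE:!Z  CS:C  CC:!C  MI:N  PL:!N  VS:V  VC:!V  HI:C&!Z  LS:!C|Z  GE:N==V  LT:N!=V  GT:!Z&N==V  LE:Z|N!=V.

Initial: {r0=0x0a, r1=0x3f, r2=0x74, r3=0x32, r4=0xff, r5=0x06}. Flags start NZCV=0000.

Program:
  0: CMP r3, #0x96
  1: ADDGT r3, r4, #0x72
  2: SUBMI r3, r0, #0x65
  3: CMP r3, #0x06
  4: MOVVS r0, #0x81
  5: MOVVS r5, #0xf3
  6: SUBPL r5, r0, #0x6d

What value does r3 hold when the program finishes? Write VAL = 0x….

VAL = 0xa5

0: ✓ CMP  NZCV=1001
1: ✓ ADDGT  r3←0x71
2: ✓ SUBMI  r3←0xa5
3: ✓ CMP  NZCV=1010
4: · MOVVS
5: · MOVVS
6: · SUBPL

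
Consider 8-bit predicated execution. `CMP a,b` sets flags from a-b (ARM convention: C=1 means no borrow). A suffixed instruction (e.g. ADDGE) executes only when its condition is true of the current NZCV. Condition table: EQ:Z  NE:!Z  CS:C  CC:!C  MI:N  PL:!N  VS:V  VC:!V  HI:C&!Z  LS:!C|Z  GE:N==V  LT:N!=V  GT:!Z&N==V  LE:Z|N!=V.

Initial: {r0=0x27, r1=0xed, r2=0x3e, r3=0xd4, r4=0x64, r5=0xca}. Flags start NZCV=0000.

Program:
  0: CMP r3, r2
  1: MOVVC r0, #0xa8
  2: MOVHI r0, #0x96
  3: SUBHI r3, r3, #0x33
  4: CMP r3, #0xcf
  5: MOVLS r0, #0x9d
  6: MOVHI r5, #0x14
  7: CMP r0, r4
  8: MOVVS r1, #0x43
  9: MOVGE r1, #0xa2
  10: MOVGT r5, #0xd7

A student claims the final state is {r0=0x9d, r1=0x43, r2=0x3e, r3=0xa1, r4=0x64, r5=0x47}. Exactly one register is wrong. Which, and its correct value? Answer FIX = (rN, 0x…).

FIX = (r5, 0xca)

[0] flags=1010 → (cmp)
[1] flags=1010 VC?T → r0=0xa8
[2] flags=1010 HI?T → r0=0x96
[3] flags=1010 HI?T → r3=0xa1
[4] flags=1000 → (cmp)
[5] flags=1000 LS?T → r0=0x9d
[6] flags=1000 HI?F → skip
[7] flags=0011 → (cmp)
[8] flags=0011 VS?T → r1=0x43
[9] flags=0011 GE?F → skip
[10] flags=0011 GT?F → skip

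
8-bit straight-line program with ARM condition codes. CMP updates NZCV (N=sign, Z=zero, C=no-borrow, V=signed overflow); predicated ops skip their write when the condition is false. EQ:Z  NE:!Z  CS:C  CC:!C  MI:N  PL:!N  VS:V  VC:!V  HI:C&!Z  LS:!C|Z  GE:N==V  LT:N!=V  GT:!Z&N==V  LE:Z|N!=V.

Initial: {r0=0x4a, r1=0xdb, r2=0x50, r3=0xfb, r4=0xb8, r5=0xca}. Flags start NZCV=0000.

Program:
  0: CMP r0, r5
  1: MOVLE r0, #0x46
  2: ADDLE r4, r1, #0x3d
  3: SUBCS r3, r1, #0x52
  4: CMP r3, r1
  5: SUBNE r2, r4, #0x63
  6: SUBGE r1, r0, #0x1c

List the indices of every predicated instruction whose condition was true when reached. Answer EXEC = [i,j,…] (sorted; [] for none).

EXEC = [5,6]

0: ✓ CMP  NZCV=1001
1: · MOVLE
2: · ADDLE
3: · SUBCS
4: ✓ CMP  NZCV=0010
5: ✓ SUBNE  r2←0x55
6: ✓ SUBGE  r1←0x2e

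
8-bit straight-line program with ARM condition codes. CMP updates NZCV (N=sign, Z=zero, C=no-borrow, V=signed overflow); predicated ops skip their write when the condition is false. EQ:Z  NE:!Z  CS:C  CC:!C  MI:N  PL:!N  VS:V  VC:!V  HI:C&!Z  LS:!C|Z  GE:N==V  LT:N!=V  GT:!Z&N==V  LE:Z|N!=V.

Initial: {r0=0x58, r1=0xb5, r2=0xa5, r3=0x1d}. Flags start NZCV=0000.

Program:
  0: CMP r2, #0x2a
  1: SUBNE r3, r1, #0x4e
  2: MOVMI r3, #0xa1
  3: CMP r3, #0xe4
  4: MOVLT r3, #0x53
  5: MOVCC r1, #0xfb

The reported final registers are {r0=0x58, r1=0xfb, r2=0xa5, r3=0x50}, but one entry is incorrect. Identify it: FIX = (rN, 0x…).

[0] flags=0011 → (cmp)
[1] flags=0011 NE?T → r3=0x67
[2] flags=0011 MI?F → skip
[3] flags=1001 → (cmp)
[4] flags=1001 LT?F → skip
[5] flags=1001 CC?T → r1=0xfb

FIX = (r3, 0x67)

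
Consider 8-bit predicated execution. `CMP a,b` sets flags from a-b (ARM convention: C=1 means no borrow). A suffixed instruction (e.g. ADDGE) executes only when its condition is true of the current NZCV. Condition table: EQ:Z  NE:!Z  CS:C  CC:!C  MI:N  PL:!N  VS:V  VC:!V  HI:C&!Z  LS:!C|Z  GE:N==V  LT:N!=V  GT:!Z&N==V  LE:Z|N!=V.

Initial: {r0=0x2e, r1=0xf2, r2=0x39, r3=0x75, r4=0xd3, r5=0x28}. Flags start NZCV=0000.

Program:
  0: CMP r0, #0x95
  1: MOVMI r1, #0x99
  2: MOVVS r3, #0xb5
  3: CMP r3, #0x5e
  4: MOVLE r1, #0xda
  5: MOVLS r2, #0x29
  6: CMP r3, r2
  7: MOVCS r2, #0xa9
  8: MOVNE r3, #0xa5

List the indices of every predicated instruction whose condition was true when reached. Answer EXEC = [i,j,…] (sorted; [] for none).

[0] flags=1001 → (cmp)
[1] flags=1001 MI?T → r1=0x99
[2] flags=1001 VS?T → r3=0xb5
[3] flags=0011 → (cmp)
[4] flags=0011 LE?T → r1=0xda
[5] flags=0011 LS?F → skip
[6] flags=0011 → (cmp)
[7] flags=0011 CS?T → r2=0xa9
[8] flags=0011 NE?T → r3=0xa5

EXEC = [1,2,4,7,8]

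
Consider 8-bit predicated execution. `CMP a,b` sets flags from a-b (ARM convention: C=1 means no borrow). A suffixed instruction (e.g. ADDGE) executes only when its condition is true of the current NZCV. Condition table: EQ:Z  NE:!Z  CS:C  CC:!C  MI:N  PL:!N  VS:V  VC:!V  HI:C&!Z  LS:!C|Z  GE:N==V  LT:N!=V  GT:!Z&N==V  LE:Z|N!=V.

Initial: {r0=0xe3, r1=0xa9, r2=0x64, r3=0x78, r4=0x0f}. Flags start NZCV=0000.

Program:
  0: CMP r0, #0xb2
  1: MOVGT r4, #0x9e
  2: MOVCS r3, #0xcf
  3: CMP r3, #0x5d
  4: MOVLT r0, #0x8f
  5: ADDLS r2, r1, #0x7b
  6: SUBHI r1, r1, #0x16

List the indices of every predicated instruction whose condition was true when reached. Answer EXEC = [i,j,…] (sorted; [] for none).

EXEC = [1,2,4,6]

0: ✓ CMP  NZCV=0010
1: ✓ MOVGT  r4←0x9e
2: ✓ MOVCS  r3←0xcf
3: ✓ CMP  NZCV=0011
4: ✓ MOVLT  r0←0x8f
5: · ADDLS
6: ✓ SUBHI  r1←0x93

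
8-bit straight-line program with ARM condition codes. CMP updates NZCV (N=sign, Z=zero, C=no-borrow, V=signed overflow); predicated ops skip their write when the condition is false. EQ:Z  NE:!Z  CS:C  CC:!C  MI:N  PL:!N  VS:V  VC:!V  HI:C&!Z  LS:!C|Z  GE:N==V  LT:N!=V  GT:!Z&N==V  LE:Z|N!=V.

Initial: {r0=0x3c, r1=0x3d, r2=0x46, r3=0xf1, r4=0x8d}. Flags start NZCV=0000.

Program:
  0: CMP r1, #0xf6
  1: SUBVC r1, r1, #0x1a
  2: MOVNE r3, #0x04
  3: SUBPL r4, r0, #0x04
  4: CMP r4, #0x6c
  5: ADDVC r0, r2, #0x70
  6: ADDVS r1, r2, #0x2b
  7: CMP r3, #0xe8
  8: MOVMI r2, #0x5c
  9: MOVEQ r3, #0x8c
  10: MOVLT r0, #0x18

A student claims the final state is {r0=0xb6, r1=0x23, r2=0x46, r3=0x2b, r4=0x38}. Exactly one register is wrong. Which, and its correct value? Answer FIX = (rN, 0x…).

FIX = (r3, 0x04)

[0] flags=0000 → (cmp)
[1] flags=0000 VC?T → r1=0x23
[2] flags=0000 NE?T → r3=0x04
[3] flags=0000 PL?T → r4=0x38
[4] flags=1000 → (cmp)
[5] flags=1000 VC?T → r0=0xb6
[6] flags=1000 VS?F → skip
[7] flags=0000 → (cmp)
[8] flags=0000 MI?F → skip
[9] flags=0000 EQ?F → skip
[10] flags=0000 LT?F → skip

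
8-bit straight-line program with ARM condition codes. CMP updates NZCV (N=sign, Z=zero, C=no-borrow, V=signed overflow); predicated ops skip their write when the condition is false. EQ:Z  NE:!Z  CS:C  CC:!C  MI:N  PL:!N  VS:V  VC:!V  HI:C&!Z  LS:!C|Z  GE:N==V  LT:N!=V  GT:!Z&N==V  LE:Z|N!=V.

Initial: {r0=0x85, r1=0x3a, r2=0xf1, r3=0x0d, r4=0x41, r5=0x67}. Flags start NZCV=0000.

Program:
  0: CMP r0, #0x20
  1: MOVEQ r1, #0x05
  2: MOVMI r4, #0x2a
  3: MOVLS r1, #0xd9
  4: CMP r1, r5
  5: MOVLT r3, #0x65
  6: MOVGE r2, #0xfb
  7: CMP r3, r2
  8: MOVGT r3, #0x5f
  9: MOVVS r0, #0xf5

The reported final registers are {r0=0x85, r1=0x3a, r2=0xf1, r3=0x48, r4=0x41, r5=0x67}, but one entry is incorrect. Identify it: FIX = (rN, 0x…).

FIX = (r3, 0x5f)

[0] flags=0011 → (cmp)
[1] flags=0011 EQ?F → skip
[2] flags=0011 MI?F → skip
[3] flags=0011 LS?F → skip
[4] flags=1000 → (cmp)
[5] flags=1000 LT?T → r3=0x65
[6] flags=1000 GE?F → skip
[7] flags=0000 → (cmp)
[8] flags=0000 GT?T → r3=0x5f
[9] flags=0000 VS?F → skip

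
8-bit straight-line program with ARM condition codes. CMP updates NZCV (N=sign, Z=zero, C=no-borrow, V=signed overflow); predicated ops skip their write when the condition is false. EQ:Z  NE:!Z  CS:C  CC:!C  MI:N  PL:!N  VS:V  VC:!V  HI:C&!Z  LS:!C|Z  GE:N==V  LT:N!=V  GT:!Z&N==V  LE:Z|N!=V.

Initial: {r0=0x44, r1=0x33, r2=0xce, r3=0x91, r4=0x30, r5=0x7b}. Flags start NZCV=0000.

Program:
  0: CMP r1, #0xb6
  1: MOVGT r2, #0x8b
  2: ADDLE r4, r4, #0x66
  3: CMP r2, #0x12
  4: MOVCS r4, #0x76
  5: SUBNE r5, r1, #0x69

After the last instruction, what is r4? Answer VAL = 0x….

[0] flags=0000 → (cmp)
[1] flags=0000 GT?T → r2=0x8b
[2] flags=0000 LE?F → skip
[3] flags=0011 → (cmp)
[4] flags=0011 CS?T → r4=0x76
[5] flags=0011 NE?T → r5=0xca

VAL = 0x76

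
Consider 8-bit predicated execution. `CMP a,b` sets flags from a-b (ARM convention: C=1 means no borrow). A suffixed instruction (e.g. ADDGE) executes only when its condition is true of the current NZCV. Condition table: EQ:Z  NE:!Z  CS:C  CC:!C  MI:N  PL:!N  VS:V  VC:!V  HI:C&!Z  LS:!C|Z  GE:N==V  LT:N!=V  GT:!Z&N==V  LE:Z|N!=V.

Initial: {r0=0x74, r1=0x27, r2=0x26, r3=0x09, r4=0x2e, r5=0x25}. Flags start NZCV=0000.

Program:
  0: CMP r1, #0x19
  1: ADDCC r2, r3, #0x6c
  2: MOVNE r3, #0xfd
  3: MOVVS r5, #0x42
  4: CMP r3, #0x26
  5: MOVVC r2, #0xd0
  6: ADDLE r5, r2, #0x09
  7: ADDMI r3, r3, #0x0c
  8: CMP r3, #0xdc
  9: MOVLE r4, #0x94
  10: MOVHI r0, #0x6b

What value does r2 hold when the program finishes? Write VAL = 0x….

0: ✓ CMP  NZCV=0010
1: · ADDCC
2: ✓ MOVNE  r3←0xfd
3: · MOVVS
4: ✓ CMP  NZCV=1010
5: ✓ MOVVC  r2←0xd0
6: ✓ ADDLE  r5←0xd9
7: ✓ ADDMI  r3←0x09
8: ✓ CMP  NZCV=0000
9: · MOVLE
10: · MOVHI

VAL = 0xd0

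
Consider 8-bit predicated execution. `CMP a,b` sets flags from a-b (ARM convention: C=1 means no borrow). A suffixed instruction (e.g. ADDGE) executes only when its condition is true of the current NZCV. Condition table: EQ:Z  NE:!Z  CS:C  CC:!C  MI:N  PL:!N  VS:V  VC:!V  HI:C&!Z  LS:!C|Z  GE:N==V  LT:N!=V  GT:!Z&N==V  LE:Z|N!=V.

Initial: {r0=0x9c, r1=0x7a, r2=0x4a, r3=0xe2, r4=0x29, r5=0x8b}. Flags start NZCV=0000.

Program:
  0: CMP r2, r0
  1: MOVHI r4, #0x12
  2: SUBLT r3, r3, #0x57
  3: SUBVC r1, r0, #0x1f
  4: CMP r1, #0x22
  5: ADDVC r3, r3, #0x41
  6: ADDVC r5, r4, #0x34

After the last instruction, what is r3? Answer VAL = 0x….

VAL = 0x23

0: ✓ CMP  NZCV=1001
1: · MOVHI
2: · SUBLT
3: · SUBVC
4: ✓ CMP  NZCV=0010
5: ✓ ADDVC  r3←0x23
6: ✓ ADDVC  r5←0x5d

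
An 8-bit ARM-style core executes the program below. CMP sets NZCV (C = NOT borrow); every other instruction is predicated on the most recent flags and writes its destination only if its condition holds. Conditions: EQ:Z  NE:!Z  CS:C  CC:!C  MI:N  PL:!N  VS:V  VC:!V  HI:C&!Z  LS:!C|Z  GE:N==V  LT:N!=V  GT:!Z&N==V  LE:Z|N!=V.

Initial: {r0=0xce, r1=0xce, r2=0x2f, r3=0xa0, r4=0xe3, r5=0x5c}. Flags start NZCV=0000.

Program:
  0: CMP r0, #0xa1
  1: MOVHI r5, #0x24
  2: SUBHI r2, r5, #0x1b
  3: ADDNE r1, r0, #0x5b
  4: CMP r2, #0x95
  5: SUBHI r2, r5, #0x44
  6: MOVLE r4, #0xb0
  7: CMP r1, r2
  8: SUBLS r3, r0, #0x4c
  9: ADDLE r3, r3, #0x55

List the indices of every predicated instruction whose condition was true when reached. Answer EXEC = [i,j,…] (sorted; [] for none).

0: ✓ CMP  NZCV=0010
1: ✓ MOVHI  r5←0x24
2: ✓ SUBHI  r2←0x09
3: ✓ ADDNE  r1←0x29
4: ✓ CMP  NZCV=0000
5: · SUBHI
6: · MOVLE
7: ✓ CMP  NZCV=0010
8: · SUBLS
9: · ADDLE

EXEC = [1,2,3]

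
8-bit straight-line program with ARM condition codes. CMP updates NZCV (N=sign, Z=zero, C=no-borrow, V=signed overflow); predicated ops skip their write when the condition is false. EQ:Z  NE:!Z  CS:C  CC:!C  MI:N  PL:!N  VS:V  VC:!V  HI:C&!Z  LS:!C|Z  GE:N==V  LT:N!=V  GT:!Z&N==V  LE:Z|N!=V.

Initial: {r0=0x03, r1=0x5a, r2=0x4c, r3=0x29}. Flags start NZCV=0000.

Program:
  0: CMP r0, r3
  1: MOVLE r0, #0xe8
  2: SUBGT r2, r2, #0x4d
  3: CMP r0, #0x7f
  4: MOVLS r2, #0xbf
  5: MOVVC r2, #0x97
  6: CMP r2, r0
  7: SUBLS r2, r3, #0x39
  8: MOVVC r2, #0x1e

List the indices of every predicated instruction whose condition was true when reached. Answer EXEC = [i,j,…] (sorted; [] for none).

EXEC = [1,7,8]

[0] flags=1000 → (cmp)
[1] flags=1000 LE?T → r0=0xe8
[2] flags=1000 GT?F → skip
[3] flags=0011 → (cmp)
[4] flags=0011 LS?F → skip
[5] flags=0011 VC?F → skip
[6] flags=0000 → (cmp)
[7] flags=0000 LS?T → r2=0xf0
[8] flags=0000 VC?T → r2=0x1e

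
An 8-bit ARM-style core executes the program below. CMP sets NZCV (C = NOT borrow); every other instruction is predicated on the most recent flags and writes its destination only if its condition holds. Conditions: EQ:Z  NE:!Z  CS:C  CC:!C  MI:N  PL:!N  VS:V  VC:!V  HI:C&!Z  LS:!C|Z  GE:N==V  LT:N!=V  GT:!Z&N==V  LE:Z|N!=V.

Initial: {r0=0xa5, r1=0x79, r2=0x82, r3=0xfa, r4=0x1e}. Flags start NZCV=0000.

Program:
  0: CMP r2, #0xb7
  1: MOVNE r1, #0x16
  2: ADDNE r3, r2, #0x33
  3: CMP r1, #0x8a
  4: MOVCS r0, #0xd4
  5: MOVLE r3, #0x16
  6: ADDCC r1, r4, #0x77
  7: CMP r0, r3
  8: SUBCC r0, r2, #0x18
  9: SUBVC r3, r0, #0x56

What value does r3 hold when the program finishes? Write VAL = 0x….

0: ✓ CMP  NZCV=1000
1: ✓ MOVNE  r1←0x16
2: ✓ ADDNE  r3←0xb5
3: ✓ CMP  NZCV=1001
4: · MOVCS
5: · MOVLE
6: ✓ ADDCC  r1←0x95
7: ✓ CMP  NZCV=1000
8: ✓ SUBCC  r0←0x6a
9: ✓ SUBVC  r3←0x14

VAL = 0x14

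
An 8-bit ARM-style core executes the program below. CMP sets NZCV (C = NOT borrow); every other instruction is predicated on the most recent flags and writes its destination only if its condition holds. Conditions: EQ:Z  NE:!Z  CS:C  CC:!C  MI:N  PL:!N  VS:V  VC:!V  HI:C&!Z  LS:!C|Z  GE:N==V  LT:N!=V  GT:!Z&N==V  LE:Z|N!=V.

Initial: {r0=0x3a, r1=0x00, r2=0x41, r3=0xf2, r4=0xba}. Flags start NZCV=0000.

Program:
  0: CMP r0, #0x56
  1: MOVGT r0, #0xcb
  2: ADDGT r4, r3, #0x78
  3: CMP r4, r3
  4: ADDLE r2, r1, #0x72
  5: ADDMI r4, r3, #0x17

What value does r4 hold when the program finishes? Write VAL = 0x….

0: ✓ CMP  NZCV=1000
1: · MOVGT
2: · ADDGT
3: ✓ CMP  NZCV=1000
4: ✓ ADDLE  r2←0x72
5: ✓ ADDMI  r4←0x09

VAL = 0x09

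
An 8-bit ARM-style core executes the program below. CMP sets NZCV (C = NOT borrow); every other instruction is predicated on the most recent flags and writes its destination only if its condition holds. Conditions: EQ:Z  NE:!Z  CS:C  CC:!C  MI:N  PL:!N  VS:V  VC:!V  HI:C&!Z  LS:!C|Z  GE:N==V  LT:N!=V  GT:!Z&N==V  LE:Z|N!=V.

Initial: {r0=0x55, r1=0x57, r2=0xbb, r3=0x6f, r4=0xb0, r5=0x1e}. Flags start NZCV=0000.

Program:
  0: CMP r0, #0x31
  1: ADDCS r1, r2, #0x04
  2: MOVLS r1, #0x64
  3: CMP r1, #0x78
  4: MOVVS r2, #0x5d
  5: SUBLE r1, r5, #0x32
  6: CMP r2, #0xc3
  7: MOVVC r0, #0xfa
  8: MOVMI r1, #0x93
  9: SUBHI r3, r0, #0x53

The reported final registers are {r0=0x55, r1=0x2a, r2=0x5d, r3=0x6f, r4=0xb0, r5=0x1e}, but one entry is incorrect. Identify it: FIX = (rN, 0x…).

FIX = (r1, 0x93)

0: ✓ CMP  NZCV=0010
1: ✓ ADDCS  r1←0xbf
2: · MOVLS
3: ✓ CMP  NZCV=0011
4: ✓ MOVVS  r2←0x5d
5: ✓ SUBLE  r1←0xec
6: ✓ CMP  NZCV=1001
7: · MOVVC
8: ✓ MOVMI  r1←0x93
9: · SUBHI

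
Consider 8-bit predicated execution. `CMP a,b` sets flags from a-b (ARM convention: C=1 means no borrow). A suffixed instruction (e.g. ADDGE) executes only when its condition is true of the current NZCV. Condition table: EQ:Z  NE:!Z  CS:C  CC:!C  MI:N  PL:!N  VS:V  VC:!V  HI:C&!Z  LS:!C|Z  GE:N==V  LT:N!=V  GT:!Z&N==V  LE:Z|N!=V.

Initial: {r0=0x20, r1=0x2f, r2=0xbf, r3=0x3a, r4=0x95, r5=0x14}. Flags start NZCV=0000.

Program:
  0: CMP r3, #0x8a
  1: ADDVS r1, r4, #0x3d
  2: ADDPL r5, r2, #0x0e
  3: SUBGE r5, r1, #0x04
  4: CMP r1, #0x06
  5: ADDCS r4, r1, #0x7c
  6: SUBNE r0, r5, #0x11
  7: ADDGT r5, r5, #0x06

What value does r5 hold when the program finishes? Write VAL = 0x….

[0] flags=1001 → (cmp)
[1] flags=1001 VS?T → r1=0xd2
[2] flags=1001 PL?F → skip
[3] flags=1001 GE?T → r5=0xce
[4] flags=1010 → (cmp)
[5] flags=1010 CS?T → r4=0x4e
[6] flags=1010 NE?T → r0=0xbd
[7] flags=1010 GT?F → skip

VAL = 0xce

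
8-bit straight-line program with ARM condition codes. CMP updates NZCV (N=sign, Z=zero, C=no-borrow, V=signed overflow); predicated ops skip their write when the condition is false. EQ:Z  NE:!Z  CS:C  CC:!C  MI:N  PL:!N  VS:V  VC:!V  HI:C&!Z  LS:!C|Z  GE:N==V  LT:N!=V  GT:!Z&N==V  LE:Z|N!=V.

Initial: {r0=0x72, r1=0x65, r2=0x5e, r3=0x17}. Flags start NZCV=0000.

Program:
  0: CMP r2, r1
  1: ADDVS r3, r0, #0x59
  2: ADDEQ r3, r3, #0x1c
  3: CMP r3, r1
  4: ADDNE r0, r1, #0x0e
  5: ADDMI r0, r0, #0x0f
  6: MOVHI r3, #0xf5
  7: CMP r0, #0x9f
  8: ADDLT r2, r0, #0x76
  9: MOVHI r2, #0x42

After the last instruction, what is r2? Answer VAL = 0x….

VAL = 0xf8

0: ✓ CMP  NZCV=1000
1: · ADDVS
2: · ADDEQ
3: ✓ CMP  NZCV=1000
4: ✓ ADDNE  r0←0x73
5: ✓ ADDMI  r0←0x82
6: · MOVHI
7: ✓ CMP  NZCV=1000
8: ✓ ADDLT  r2←0xf8
9: · MOVHI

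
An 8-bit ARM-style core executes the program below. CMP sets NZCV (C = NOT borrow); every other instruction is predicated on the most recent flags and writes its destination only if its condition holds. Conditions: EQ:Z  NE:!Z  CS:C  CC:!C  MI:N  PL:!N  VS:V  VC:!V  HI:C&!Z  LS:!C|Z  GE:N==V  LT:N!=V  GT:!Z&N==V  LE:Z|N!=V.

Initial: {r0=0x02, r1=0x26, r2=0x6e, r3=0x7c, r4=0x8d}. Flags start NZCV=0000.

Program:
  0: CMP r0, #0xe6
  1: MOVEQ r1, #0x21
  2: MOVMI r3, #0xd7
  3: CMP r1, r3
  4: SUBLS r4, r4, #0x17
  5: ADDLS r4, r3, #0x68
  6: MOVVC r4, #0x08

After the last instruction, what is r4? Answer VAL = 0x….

VAL = 0x08

0: ✓ CMP  NZCV=0000
1: · MOVEQ
2: · MOVMI
3: ✓ CMP  NZCV=1000
4: ✓ SUBLS  r4←0x76
5: ✓ ADDLS  r4←0xe4
6: ✓ MOVVC  r4←0x08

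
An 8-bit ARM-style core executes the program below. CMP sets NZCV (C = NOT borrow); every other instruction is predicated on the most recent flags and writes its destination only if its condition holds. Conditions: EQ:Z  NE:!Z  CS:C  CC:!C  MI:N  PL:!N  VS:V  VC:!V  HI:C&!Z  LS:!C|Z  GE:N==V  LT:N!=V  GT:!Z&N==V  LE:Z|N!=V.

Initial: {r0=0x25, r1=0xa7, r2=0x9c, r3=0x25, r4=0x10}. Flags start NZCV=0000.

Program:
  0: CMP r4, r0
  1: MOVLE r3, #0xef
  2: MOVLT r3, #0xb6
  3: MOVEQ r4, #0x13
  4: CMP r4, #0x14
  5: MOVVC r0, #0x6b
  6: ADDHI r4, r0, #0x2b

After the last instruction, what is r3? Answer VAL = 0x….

VAL = 0xb6

[0] flags=1000 → (cmp)
[1] flags=1000 LE?T → r3=0xef
[2] flags=1000 LT?T → r3=0xb6
[3] flags=1000 EQ?F → skip
[4] flags=1000 → (cmp)
[5] flags=1000 VC?T → r0=0x6b
[6] flags=1000 HI?F → skip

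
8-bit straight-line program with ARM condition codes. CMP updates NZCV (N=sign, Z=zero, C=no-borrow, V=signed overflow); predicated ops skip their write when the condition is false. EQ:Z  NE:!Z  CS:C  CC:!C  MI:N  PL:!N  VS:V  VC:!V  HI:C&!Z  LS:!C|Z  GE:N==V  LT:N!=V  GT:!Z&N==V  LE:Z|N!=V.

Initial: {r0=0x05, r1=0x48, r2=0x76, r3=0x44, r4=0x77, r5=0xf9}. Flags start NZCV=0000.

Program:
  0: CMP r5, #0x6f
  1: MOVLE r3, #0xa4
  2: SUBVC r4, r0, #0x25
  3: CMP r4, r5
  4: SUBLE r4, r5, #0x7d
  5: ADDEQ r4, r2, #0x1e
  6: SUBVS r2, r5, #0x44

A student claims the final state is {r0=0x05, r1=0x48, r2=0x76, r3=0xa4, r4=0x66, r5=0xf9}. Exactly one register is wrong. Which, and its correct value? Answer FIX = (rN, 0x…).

FIX = (r4, 0x7c)

[0] flags=1010 → (cmp)
[1] flags=1010 LE?T → r3=0xa4
[2] flags=1010 VC?T → r4=0xe0
[3] flags=1000 → (cmp)
[4] flags=1000 LE?T → r4=0x7c
[5] flags=1000 EQ?F → skip
[6] flags=1000 VS?F → skip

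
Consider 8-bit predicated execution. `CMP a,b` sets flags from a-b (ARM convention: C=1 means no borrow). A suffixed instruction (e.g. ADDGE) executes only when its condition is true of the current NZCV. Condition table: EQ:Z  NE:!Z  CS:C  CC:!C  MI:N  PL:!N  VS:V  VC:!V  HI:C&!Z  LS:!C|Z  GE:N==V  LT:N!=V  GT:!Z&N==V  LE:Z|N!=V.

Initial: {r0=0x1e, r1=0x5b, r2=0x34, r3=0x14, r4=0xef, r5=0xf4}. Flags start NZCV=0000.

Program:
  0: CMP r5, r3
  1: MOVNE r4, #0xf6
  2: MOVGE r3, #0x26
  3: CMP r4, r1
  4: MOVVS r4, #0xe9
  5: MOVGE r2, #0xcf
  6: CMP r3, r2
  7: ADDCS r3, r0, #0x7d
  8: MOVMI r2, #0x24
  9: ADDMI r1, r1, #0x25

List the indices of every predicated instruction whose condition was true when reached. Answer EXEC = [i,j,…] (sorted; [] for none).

EXEC = [1,8,9]

0: ✓ CMP  NZCV=1010
1: ✓ MOVNE  r4←0xf6
2: · MOVGE
3: ✓ CMP  NZCV=1010
4: · MOVVS
5: · MOVGE
6: ✓ CMP  NZCV=1000
7: · ADDCS
8: ✓ MOVMI  r2←0x24
9: ✓ ADDMI  r1←0x80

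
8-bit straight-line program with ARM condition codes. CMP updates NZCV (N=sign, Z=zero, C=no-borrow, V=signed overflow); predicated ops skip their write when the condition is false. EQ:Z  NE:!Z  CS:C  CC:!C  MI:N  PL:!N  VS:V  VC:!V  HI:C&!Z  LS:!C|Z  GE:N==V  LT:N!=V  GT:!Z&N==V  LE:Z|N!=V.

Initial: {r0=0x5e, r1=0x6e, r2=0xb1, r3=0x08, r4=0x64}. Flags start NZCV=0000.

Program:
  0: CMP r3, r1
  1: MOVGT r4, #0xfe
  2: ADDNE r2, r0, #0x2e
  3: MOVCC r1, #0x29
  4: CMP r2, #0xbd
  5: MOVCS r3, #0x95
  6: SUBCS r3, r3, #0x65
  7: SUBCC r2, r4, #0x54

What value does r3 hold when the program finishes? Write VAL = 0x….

VAL = 0x08

[0] flags=1000 → (cmp)
[1] flags=1000 GT?F → skip
[2] flags=1000 NE?T → r2=0x8c
[3] flags=1000 CC?T → r1=0x29
[4] flags=1000 → (cmp)
[5] flags=1000 CS?F → skip
[6] flags=1000 CS?F → skip
[7] flags=1000 CC?T → r2=0x10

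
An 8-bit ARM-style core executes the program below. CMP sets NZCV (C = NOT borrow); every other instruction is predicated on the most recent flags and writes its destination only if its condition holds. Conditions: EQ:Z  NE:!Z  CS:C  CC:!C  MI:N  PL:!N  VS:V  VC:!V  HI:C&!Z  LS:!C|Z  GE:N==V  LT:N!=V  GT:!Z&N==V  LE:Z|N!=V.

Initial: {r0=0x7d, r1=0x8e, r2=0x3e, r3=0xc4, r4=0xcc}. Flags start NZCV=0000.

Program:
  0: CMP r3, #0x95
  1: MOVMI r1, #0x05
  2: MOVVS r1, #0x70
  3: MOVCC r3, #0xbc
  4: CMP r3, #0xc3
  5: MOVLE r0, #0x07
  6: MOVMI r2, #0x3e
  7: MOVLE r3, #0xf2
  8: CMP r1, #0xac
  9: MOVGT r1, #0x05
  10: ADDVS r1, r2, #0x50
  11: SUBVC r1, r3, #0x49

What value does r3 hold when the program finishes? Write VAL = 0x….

[0] flags=0010 → (cmp)
[1] flags=0010 MI?F → skip
[2] flags=0010 VS?F → skip
[3] flags=0010 CC?F → skip
[4] flags=0010 → (cmp)
[5] flags=0010 LE?F → skip
[6] flags=0010 MI?F → skip
[7] flags=0010 LE?F → skip
[8] flags=1000 → (cmp)
[9] flags=1000 GT?F → skip
[10] flags=1000 VS?F → skip
[11] flags=1000 VC?T → r1=0x7b

VAL = 0xc4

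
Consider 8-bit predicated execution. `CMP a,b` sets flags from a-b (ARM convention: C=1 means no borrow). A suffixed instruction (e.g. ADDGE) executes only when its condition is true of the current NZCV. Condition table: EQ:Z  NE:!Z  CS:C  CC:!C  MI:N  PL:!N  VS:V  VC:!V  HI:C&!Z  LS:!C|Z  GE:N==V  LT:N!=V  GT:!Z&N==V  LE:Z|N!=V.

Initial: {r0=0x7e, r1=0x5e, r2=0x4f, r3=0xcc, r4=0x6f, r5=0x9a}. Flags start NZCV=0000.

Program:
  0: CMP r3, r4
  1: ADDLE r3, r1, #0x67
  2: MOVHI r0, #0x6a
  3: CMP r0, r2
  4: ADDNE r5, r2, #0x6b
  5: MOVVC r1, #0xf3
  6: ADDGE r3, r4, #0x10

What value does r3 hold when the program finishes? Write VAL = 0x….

[0] flags=0011 → (cmp)
[1] flags=0011 LE?T → r3=0xc5
[2] flags=0011 HI?T → r0=0x6a
[3] flags=0010 → (cmp)
[4] flags=0010 NE?T → r5=0xba
[5] flags=0010 VC?T → r1=0xf3
[6] flags=0010 GE?T → r3=0x7f

VAL = 0x7f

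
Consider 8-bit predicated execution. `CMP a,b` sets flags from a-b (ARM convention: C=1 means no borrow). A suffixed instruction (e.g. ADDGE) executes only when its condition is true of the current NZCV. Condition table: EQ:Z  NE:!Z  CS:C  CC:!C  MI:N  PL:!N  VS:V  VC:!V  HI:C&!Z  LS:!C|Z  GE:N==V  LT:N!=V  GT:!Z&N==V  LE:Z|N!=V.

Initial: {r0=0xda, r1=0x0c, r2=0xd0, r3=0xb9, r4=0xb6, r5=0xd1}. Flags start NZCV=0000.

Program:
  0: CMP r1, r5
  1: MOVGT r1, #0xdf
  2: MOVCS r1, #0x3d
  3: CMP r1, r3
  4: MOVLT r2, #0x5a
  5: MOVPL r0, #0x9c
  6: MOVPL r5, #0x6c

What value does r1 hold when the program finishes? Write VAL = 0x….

0: ✓ CMP  NZCV=0000
1: ✓ MOVGT  r1←0xdf
2: · MOVCS
3: ✓ CMP  NZCV=0010
4: · MOVLT
5: ✓ MOVPL  r0←0x9c
6: ✓ MOVPL  r5←0x6c

VAL = 0xdf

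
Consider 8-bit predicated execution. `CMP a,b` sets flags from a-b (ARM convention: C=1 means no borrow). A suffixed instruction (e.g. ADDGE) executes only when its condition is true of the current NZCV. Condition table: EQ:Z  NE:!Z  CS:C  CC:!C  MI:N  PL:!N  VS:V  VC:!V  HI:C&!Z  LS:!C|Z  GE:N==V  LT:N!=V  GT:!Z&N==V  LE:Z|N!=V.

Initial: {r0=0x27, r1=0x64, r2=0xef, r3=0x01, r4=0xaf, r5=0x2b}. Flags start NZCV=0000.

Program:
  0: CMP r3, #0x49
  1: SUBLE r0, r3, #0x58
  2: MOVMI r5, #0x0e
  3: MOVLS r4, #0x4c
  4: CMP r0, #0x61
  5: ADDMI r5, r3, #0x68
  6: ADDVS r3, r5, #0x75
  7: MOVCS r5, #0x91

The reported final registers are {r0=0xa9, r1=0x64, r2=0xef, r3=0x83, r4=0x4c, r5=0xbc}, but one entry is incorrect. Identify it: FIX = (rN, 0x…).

[0] flags=1000 → (cmp)
[1] flags=1000 LE?T → r0=0xa9
[2] flags=1000 MI?T → r5=0x0e
[3] flags=1000 LS?T → r4=0x4c
[4] flags=0011 → (cmp)
[5] flags=0011 MI?F → skip
[6] flags=0011 VS?T → r3=0x83
[7] flags=0011 CS?T → r5=0x91

FIX = (r5, 0x91)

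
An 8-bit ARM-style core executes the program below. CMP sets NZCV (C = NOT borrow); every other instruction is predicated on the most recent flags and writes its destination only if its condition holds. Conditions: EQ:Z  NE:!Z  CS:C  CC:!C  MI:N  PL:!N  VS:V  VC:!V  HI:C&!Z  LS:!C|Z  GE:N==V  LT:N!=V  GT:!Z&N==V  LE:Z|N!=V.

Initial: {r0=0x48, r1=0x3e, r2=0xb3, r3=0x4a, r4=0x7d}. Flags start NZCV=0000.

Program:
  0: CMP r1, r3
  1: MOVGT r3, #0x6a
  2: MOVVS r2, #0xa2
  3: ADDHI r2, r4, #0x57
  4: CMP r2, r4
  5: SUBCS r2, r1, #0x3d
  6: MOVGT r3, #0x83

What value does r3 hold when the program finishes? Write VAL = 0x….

VAL = 0x4a

[0] flags=1000 → (cmp)
[1] flags=1000 GT?F → skip
[2] flags=1000 VS?F → skip
[3] flags=1000 HI?F → skip
[4] flags=0011 → (cmp)
[5] flags=0011 CS?T → r2=0x01
[6] flags=0011 GT?F → skip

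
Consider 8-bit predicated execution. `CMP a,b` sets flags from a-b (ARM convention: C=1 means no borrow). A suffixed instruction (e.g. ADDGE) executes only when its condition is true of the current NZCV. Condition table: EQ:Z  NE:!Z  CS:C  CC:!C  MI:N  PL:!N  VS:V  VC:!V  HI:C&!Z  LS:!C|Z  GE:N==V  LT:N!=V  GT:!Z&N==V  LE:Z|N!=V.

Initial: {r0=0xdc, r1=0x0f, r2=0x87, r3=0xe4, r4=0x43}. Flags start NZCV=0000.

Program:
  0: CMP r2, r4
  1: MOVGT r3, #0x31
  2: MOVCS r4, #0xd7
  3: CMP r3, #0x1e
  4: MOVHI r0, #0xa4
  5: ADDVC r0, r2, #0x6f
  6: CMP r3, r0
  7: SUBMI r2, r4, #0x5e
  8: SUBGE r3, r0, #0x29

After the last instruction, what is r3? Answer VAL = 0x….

VAL = 0xe4

0: ✓ CMP  NZCV=0011
1: · MOVGT
2: ✓ MOVCS  r4←0xd7
3: ✓ CMP  NZCV=1010
4: ✓ MOVHI  r0←0xa4
5: ✓ ADDVC  r0←0xf6
6: ✓ CMP  NZCV=1000
7: ✓ SUBMI  r2←0x79
8: · SUBGE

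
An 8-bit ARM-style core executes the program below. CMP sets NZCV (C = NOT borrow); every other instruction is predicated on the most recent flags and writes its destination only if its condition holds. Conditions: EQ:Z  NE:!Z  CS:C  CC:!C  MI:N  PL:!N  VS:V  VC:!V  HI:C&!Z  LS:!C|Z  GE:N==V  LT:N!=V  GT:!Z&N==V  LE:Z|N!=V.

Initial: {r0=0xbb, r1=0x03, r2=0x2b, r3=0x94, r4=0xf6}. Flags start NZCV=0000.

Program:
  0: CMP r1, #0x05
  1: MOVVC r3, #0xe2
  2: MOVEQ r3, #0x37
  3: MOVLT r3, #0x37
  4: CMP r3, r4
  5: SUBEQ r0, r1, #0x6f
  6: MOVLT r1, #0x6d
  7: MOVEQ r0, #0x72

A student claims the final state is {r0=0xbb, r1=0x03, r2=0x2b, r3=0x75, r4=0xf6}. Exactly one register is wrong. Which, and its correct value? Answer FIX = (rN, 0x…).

0: ✓ CMP  NZCV=1000
1: ✓ MOVVC  r3←0xe2
2: · MOVEQ
3: ✓ MOVLT  r3←0x37
4: ✓ CMP  NZCV=0000
5: · SUBEQ
6: · MOVLT
7: · MOVEQ

FIX = (r3, 0x37)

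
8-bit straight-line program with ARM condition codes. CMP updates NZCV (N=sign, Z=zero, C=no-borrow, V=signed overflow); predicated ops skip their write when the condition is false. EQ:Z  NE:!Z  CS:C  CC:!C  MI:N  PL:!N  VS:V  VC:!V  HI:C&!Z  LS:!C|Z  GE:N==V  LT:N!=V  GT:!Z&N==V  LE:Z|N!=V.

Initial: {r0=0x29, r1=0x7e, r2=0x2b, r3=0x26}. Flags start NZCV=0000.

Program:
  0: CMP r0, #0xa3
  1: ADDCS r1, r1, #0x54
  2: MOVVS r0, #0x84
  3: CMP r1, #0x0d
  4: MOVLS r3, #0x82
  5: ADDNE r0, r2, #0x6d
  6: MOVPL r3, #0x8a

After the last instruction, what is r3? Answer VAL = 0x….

VAL = 0x8a

[0] flags=1001 → (cmp)
[1] flags=1001 CS?F → skip
[2] flags=1001 VS?T → r0=0x84
[3] flags=0010 → (cmp)
[4] flags=0010 LS?F → skip
[5] flags=0010 NE?T → r0=0x98
[6] flags=0010 PL?T → r3=0x8a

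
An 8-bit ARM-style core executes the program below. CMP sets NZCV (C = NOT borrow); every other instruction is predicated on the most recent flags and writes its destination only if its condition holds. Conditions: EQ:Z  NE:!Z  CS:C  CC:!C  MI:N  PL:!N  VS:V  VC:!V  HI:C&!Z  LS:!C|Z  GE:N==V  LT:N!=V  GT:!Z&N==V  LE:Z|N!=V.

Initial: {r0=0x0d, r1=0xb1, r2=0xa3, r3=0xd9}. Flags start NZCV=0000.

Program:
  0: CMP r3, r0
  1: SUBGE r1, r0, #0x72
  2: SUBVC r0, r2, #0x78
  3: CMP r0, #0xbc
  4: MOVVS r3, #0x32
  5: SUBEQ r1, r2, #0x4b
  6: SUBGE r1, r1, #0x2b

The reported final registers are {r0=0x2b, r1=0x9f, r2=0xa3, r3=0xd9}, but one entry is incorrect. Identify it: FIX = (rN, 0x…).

FIX = (r1, 0x86)

0: ✓ CMP  NZCV=1010
1: · SUBGE
2: ✓ SUBVC  r0←0x2b
3: ✓ CMP  NZCV=0000
4: · MOVVS
5: · SUBEQ
6: ✓ SUBGE  r1←0x86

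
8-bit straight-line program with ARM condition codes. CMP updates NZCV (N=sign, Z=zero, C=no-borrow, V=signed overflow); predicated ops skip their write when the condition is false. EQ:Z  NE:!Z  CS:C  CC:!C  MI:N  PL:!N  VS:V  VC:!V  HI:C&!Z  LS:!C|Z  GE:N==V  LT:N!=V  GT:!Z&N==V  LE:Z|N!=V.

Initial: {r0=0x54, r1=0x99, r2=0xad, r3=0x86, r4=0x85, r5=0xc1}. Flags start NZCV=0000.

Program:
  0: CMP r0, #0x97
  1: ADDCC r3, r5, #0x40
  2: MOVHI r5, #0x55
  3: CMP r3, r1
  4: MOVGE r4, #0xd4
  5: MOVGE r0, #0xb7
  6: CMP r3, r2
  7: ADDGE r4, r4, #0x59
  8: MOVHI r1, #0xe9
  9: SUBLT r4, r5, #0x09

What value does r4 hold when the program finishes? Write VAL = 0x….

[0] flags=1001 → (cmp)
[1] flags=1001 CC?T → r3=0x01
[2] flags=1001 HI?F → skip
[3] flags=0000 → (cmp)
[4] flags=0000 GE?T → r4=0xd4
[5] flags=0000 GE?T → r0=0xb7
[6] flags=0000 → (cmp)
[7] flags=0000 GE?T → r4=0x2d
[8] flags=0000 HI?F → skip
[9] flags=0000 LT?F → skip

VAL = 0x2d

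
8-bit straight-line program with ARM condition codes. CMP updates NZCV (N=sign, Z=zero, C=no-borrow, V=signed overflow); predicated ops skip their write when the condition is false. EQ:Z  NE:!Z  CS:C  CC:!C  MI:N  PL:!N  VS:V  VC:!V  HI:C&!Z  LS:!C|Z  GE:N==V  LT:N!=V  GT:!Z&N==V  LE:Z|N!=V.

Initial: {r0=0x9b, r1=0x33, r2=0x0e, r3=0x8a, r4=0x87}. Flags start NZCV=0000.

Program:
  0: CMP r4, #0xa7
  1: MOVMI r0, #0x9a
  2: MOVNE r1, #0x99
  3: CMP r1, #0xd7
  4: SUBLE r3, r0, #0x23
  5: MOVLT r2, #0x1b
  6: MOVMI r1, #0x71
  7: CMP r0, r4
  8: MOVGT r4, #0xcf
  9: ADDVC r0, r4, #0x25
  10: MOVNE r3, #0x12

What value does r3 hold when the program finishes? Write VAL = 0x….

[0] flags=1000 → (cmp)
[1] flags=1000 MI?T → r0=0x9a
[2] flags=1000 NE?T → r1=0x99
[3] flags=1000 → (cmp)
[4] flags=1000 LE?T → r3=0x77
[5] flags=1000 LT?T → r2=0x1b
[6] flags=1000 MI?T → r1=0x71
[7] flags=0010 → (cmp)
[8] flags=0010 GT?T → r4=0xcf
[9] flags=0010 VC?T → r0=0xf4
[10] flags=0010 NE?T → r3=0x12

VAL = 0x12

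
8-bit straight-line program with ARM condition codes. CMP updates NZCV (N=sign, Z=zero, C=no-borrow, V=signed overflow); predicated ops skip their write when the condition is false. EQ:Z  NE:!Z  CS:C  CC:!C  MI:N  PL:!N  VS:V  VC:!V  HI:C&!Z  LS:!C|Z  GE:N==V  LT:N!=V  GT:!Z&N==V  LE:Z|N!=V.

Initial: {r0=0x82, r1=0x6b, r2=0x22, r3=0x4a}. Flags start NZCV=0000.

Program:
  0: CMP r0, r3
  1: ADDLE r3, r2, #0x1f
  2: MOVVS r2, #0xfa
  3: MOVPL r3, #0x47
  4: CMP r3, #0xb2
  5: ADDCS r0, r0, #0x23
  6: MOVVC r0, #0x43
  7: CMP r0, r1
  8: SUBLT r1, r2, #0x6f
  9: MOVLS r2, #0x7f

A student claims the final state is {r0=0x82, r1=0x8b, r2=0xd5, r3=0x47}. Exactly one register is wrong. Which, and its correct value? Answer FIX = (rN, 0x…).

FIX = (r2, 0xfa)

[0] flags=0011 → (cmp)
[1] flags=0011 LE?T → r3=0x41
[2] flags=0011 VS?T → r2=0xfa
[3] flags=0011 PL?T → r3=0x47
[4] flags=1001 → (cmp)
[5] flags=1001 CS?F → skip
[6] flags=1001 VC?F → skip
[7] flags=0011 → (cmp)
[8] flags=0011 LT?T → r1=0x8b
[9] flags=0011 LS?F → skip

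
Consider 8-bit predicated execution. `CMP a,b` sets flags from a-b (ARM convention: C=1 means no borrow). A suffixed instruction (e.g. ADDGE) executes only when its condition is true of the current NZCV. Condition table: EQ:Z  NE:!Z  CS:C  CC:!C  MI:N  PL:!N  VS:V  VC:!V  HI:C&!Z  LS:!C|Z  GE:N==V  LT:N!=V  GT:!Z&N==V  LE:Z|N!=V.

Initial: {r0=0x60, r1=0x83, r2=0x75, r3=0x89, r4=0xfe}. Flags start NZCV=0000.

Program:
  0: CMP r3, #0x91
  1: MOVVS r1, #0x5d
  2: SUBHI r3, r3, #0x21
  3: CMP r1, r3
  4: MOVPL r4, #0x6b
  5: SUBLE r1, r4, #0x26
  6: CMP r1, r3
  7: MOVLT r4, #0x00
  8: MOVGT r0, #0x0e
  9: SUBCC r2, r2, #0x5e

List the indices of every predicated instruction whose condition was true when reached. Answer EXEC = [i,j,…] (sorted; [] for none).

EXEC = [5,8]

0: ✓ CMP  NZCV=1000
1: · MOVVS
2: · SUBHI
3: ✓ CMP  NZCV=1000
4: · MOVPL
5: ✓ SUBLE  r1←0xd8
6: ✓ CMP  NZCV=0010
7: · MOVLT
8: ✓ MOVGT  r0←0x0e
9: · SUBCC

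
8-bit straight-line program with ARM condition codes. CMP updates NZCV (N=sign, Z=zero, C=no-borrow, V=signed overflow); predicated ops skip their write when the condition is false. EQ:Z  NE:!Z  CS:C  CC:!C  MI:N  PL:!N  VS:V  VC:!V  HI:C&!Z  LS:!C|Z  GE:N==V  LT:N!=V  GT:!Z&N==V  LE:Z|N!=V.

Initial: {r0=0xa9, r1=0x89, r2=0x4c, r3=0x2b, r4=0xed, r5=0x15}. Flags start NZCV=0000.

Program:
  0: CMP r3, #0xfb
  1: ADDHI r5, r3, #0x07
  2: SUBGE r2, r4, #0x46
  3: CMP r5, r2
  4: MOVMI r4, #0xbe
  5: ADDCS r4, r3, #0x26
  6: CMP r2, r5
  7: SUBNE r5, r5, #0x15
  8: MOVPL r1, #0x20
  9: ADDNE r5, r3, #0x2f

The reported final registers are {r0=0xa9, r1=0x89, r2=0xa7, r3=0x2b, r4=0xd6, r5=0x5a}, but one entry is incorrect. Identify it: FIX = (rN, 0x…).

[0] flags=0000 → (cmp)
[1] flags=0000 HI?F → skip
[2] flags=0000 GE?T → r2=0xa7
[3] flags=0000 → (cmp)
[4] flags=0000 MI?F → skip
[5] flags=0000 CS?F → skip
[6] flags=1010 → (cmp)
[7] flags=1010 NE?T → r5=0x00
[8] flags=1010 PL?F → skip
[9] flags=1010 NE?T → r5=0x5a

FIX = (r4, 0xed)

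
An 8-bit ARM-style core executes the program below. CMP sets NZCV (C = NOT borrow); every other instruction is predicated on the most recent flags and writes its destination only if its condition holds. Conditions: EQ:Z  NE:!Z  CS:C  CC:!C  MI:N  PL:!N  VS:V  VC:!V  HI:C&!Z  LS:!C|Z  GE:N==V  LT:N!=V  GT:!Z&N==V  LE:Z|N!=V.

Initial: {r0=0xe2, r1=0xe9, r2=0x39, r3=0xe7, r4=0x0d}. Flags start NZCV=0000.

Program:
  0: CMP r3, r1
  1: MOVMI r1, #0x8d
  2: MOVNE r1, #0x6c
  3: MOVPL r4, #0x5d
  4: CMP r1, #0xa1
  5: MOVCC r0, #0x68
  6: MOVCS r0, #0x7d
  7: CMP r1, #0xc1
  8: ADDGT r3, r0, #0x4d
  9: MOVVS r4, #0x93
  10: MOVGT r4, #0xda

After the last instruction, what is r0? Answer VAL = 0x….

[0] flags=1000 → (cmp)
[1] flags=1000 MI?T → r1=0x8d
[2] flags=1000 NE?T → r1=0x6c
[3] flags=1000 PL?F → skip
[4] flags=1001 → (cmp)
[5] flags=1001 CC?T → r0=0x68
[6] flags=1001 CS?F → skip
[7] flags=1001 → (cmp)
[8] flags=1001 GT?T → r3=0xb5
[9] flags=1001 VS?T → r4=0x93
[10] flags=1001 GT?T → r4=0xda

VAL = 0x68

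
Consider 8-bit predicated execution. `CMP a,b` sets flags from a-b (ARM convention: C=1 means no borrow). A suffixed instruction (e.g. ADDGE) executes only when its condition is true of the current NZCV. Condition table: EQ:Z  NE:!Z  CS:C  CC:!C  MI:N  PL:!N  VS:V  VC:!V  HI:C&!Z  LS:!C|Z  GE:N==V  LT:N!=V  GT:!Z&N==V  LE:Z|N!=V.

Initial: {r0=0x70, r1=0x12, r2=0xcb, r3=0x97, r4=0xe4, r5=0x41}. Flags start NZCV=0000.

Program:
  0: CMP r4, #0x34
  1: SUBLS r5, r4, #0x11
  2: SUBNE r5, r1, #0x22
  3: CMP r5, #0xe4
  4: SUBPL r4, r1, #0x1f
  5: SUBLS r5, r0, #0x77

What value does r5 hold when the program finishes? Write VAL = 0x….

[0] flags=1010 → (cmp)
[1] flags=1010 LS?F → skip
[2] flags=1010 NE?T → r5=0xf0
[3] flags=0010 → (cmp)
[4] flags=0010 PL?T → r4=0xf3
[5] flags=0010 LS?F → skip

VAL = 0xf0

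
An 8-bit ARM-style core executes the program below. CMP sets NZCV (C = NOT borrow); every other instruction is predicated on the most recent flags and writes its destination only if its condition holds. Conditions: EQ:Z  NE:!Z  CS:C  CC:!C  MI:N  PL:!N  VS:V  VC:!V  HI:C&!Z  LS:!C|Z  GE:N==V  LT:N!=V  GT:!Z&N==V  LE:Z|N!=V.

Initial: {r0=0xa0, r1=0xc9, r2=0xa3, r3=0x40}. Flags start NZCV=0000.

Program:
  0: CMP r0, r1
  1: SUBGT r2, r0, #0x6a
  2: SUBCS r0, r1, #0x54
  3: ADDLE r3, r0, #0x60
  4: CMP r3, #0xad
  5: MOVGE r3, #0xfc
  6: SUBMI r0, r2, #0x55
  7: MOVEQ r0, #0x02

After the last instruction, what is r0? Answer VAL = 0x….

0: ✓ CMP  NZCV=1000
1: · SUBGT
2: · SUBCS
3: ✓ ADDLE  r3←0x00
4: ✓ CMP  NZCV=0000
5: ✓ MOVGE  r3←0xfc
6: · SUBMI
7: · MOVEQ

VAL = 0xa0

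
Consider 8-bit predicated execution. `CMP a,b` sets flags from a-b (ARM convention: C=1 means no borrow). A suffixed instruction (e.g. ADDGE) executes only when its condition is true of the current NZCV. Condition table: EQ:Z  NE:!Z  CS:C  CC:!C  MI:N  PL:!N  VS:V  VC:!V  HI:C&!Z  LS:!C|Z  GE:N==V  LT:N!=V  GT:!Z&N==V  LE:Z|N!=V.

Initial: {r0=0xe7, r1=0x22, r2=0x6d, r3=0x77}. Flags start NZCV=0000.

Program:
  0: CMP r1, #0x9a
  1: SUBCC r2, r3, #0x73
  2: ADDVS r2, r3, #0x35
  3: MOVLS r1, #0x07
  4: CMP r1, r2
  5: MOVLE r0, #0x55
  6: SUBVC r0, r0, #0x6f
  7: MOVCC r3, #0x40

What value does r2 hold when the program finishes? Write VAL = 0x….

VAL = 0xac

[0] flags=1001 → (cmp)
[1] flags=1001 CC?T → r2=0x04
[2] flags=1001 VS?T → r2=0xac
[3] flags=1001 LS?T → r1=0x07
[4] flags=0000 → (cmp)
[5] flags=0000 LE?F → skip
[6] flags=0000 VC?T → r0=0x78
[7] flags=0000 CC?T → r3=0x40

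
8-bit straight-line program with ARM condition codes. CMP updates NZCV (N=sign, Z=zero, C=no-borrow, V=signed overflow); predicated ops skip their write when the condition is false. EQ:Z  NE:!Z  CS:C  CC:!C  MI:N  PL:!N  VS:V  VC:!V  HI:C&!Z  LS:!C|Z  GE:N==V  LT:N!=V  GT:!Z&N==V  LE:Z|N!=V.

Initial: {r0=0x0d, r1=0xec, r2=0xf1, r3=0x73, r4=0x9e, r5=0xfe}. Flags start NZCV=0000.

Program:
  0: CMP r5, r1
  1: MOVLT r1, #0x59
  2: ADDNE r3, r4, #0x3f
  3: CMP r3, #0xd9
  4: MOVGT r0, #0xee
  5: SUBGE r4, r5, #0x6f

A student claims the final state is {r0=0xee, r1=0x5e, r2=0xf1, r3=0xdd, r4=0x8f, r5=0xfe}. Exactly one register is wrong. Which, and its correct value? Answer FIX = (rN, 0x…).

0: ✓ CMP  NZCV=0010
1: · MOVLT
2: ✓ ADDNE  r3←0xdd
3: ✓ CMP  NZCV=0010
4: ✓ MOVGT  r0←0xee
5: ✓ SUBGE  r4←0x8f

FIX = (r1, 0xec)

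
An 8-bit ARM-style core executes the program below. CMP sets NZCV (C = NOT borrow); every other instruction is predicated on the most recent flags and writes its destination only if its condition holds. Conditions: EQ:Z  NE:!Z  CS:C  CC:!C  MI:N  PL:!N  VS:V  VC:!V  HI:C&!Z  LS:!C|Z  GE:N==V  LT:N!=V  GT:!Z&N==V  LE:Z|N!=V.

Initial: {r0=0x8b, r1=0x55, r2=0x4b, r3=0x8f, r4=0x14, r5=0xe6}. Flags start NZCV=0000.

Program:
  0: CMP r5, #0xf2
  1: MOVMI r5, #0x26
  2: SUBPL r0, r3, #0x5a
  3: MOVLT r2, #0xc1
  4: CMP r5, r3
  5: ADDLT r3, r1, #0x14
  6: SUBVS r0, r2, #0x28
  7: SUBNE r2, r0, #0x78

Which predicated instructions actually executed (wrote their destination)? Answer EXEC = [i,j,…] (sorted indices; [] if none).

EXEC = [1,3,6,7]

[0] flags=1000 → (cmp)
[1] flags=1000 MI?T → r5=0x26
[2] flags=1000 PL?F → skip
[3] flags=1000 LT?T → r2=0xc1
[4] flags=1001 → (cmp)
[5] flags=1001 LT?F → skip
[6] flags=1001 VS?T → r0=0x99
[7] flags=1001 NE?T → r2=0x21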